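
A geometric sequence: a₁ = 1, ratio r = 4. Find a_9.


aₙ = a₁·r^(n-1)
= 1×4^8
= 1×65536
= 65536

a_9 = 65536


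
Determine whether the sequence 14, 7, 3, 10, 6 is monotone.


Differences: -7, -4, 7, -4
Difference at position 3 is +7 (> 0) but position 1 is -7 (< 0) — sequence both rises and falls
→ NOT monotonic

Not monotonic


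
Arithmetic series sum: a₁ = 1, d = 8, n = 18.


aₙ = 1 + (18-1)×8 = 137
Sₙ = n(a₁+aₙ)/2 = 18×(1+137)/2
= 18×138/2 = 1242

S_18 = 1242


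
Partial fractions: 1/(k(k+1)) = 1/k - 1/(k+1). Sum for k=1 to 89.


1/(k(k+1)) = 1/k - 1/(k+1) (partial fractions)
Telescoping: Σ = 1 - 1/90 = 89/90

Sum = 89/90


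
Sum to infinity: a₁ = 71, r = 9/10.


S∞ = a₁/(1-r) = 71/(1 - 9/10)
= 71/(1/10)
= 710

S∞ = 710


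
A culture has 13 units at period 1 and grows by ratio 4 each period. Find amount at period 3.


aₙ = a₁·r^(n-1)
= 13×4^2
= 13×16
= 208

a_3 = 208


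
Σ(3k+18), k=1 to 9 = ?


Σ(3k+18) = 3·Σk + 18·n
= 3·45 + 18·9
= 135 + 162 = 297

Σ = 297


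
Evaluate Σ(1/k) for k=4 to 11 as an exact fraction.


Σₖ₌4^11 1/k = 1/4 + 1/5 + 1/6 + 1/7 + 1/8 + 1/9 + 1/10 + 1/11
= 32891/27720
≈ 1.1865

Sum = 32891/27720 ≈ 1.1865


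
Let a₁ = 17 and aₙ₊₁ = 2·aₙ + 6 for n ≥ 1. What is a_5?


Computing step by step:
a_1 = 17
a_2 = 40
a_3 = 86
a_4 = 178
a_5 = 362


a_5 = 362


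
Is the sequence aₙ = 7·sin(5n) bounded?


For all n, -1 ≤ sin(5n) ≤ 1, so -7 ≤ 7·sin(5n) ≤ 7
Lower bound: -7, Upper bound: 7
The sequence IS bounded

Bounded (-7 ≤ aₙ ≤ 7)


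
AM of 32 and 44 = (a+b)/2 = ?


AM = (32 + 44)/2 = 76/2 = 38

AM = 38


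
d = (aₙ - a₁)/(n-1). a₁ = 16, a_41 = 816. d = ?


d = (aₙ - a₁)/(n-1)
= (816 - 16)/(41-1)
= 800/40 = 20

d = 20


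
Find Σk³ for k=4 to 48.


Σₖ₌4^48 k³ = [48·49/2]² − [3·4/2]²
= 1382976 − 36 = 1382940

Σk³ = 1382940


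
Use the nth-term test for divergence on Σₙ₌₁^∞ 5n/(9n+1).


lim(n→∞) 5n/(9n+1) = 5/9 = 5/9  (divide numerator and denominator by n)
lim aₙ = 5/9 ≠ 0 → series DIVERGES

Diverges (lim aₙ = 5/9 ≠ 0)


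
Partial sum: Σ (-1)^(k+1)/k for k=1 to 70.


S = 1 - 1/2 + 1/3 - 1/4 + 1/5 - 1/6 + 1/7 - 1/8 ± ...
= 0.6861
(Full series converges to +ln(2) ≈ +0.6931)

S_70 = 0.6861


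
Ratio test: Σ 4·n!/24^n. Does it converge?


aₙ = 4·n!/24^n
a_{n+1}/aₙ = (n+1)!/24^(n+1) × 24^n/n!  (constant 4 cancels)
= (n+1)/24
L = lim(n→∞) (n+1)/24 = ∞
L > 1 → series DIVERGES

Diverges (ratio test: L = ∞ > 1)


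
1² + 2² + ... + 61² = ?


n = 61
n(n+1)(2n+1)/6 = 61×62×123/6
= 465186/6 = 77531

Σk² = 77531


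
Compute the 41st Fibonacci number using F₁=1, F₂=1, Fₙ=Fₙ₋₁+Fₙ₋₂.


Fibonacci sequence: 1, 1, 2, 3, 5, 8, 13, 21, 34, 55, 89, ...
F(41) = 165580141

F(41) = 165580141


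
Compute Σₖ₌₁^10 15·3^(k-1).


Sₙ = 15×(3^10 - 1)/(3 - 1)
= 15×(59049 - 1)/2
= 15×59048/2
= 442860

S_10 = 442860


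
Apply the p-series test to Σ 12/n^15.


p-series test: Σ c/n^p converges if p > 1, diverges if p ≤ 1 (constant c > 0 doesn't affect convergence).
p = 15
15 > 1 → CONVERGES

Converges (p = 15 > 1)


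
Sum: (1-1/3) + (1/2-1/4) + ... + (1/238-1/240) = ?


Telescoping with gap 2: two head and two tail terms survive.
= (1 + 1/2) - (1/239 + 1/240)
= 3/2 - 1/239 - 1/240 = 85561/57360

Sum = 85561/57360


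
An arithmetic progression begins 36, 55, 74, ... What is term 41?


aₙ = a₁ + (n-1)d
= 36 + (41-1)×19
= 36 + 760
= 796

a_41 = 796


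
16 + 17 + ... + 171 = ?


Σₖ₌16^171 k = Σₖ₌₁^171 k − Σₖ₌₁^15 k
= 171·172/2 − 15·16/2
= 14706 − 120 = 14586

Σk = 14586


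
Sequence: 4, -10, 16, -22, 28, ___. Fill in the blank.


Pattern: alternating sign, magnitude arithmetic (d=6)
Terms: 4, -10, 16, -22, 28
Next term = -34

Next term = -34


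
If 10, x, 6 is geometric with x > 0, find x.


GM = √(10×6) = √60 = 7.746

GM = 7.746


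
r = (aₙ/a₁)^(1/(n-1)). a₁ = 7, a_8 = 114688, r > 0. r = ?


r^(n-1) = aₙ/a₁
r^7 = 114688/7 = 16384
r = 16384^(1/7)
= 4

r = 4


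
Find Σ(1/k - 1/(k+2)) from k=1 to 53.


Telescoping with gap 2: two head and two tail terms survive.
= (1 + 1/2) - (1/54 + 1/55)
= 3/2 - 1/54 - 1/55 = 2173/1485

Sum = 2173/1485


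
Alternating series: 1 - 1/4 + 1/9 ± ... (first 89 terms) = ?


S = 1 - 1/4 + 1/9 - 1/16 + 1/25 - 1/36 + 1/49 - 1/64 ± ...
= 0.8225
(Full series converges to +π²/12 ≈ +0.8225)

S_89 = 0.8225


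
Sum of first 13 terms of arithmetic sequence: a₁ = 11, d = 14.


aₙ = 11 + (13-1)×14 = 179
Sₙ = n(a₁+aₙ)/2 = 13×(11+179)/2
= 13×190/2 = 1235

S_13 = 1235


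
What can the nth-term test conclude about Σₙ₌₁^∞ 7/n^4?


lim(n→∞) 7/n^4 = 0
lim aₙ = 0 → nth-term test is INCONCLUSIVE
(Need other tests; this is actually a convergent p-series with p=4 > 1)

Inconclusive (lim aₙ = 0; need another test)


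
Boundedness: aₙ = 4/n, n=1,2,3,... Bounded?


a₁ = 4, a₂ = 4/2, a₃ = 4/3, ...
0 < aₙ ≤ 4 for all n ≥ 1
Lower bound: 0, Upper bound: 4
The sequence IS bounded

Bounded (0 < aₙ ≤ 4)


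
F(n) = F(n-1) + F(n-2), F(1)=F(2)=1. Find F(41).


Fibonacci sequence: 1, 1, 2, 3, 5, 8, 13, 21, 34, 55, 89, ...
F(41) = 165580141

F(41) = 165580141


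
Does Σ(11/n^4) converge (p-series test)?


p-series test: Σ c/n^p converges if p > 1, diverges if p ≤ 1 (constant c > 0 doesn't affect convergence).
p = 4
4 > 1 → CONVERGES

Converges (p = 4 > 1)


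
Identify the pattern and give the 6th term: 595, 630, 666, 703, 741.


Pattern: triangular numbers: n(n+1)/2
Terms: 595, 630, 666, 703, 741
Next term = 780

Next term = 780


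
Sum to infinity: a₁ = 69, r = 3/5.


S∞ = a₁/(1-r) = 69/(1 - 3/5)
= 69/(2/5)
= 345/2

S∞ = 345/2


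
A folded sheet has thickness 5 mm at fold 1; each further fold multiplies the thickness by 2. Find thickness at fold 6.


aₙ = a₁·r^(n-1)
= 5×2^5
= 5×32
= 160

a_6 = 160


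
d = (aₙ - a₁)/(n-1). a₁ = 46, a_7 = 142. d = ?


d = (aₙ - a₁)/(n-1)
= (142 - 46)/(7-1)
= 96/6 = 16

d = 16


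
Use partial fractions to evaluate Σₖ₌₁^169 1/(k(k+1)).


1/(k(k+1)) = 1/k - 1/(k+1) (partial fractions)
Telescoping: Σ = 1 - 1/170 = 169/170

Sum = 169/170


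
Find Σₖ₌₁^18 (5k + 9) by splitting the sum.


Σ(5k+9) = 5·Σk + 9·n
= 5·171 + 9·18
= 855 + 162 = 1017

Σ = 1017


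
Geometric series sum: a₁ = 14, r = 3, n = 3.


Sₙ = 14×(3^3 - 1)/(3 - 1)
= 14×(27 - 1)/2
= 14×26/2
= 182

S_3 = 182


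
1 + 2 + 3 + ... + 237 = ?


n(n+1)/2 = 237×238/2 = 56406/2 = 28203

Σk = 28203


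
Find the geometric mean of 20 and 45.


GM = √(20×45) = √900 = 30

GM = 30


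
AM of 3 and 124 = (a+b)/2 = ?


AM = (3 + 124)/2 = 127/2 = 63.5

AM = 63.5


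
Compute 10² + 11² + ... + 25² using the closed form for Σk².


Σₖ₌10^25 k² = Σₖ₌₁^25 k² − Σₖ₌₁^9 k²
= 25·26·51/6 − 9·10·19/6
= 5525 − 285 = 5240

Σk² = 5240


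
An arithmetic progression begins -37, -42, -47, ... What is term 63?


aₙ = a₁ + (n-1)d
= -37 + (63-1)×-5
= -37 - 310
= -347

a_63 = -347


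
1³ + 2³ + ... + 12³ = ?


n(n+1)/2 = 12×13/2 = 78
Σk³ = 78² = 6084

Σk³ = 6084


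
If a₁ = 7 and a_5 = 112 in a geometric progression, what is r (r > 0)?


r^(n-1) = aₙ/a₁
r^4 = 112/7 = 16
r = 16^(1/4)
= ±2; taking r > 0 gives r = 2

r = 2


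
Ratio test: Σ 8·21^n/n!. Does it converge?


aₙ = 8·21^n/n!
a_{n+1}/aₙ = 21^(n+1)/(n+1)! × n!/21^n  (constant 8 cancels)
= 21/(n+1)
L = lim(n→∞) 21/(n+1) = 0
L < 1 → series CONVERGES

Converges (ratio test: L = 0 < 1)


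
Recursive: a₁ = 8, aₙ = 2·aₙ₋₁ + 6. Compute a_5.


Computing step by step:
a_1 = 8
a_2 = 22
a_3 = 50
a_4 = 106
a_5 = 218


a_5 = 218


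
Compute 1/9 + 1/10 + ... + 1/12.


Σₖ₌9^12 1/k = 1/9 + 1/10 + 1/11 + 1/12
= 763/1980
≈ 0.3854

Sum = 763/1980 ≈ 0.3854


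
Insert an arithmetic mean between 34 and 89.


AM = (34 + 89)/2 = 123/2 = 61.5

AM = 61.5


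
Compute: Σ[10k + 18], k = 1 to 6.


Σ(10k+18) = 10·Σk + 18·n
= 10·21 + 18·6
= 210 + 108 = 318

Σ = 318


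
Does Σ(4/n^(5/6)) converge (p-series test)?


p-series test: Σ c/n^p converges if p > 1, diverges if p ≤ 1 (constant c > 0 doesn't affect convergence).
p = 5/6
5/6 ≤ 1 → DIVERGES

Diverges (p = 5/6 ≤ 1)


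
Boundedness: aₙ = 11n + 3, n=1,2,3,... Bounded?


aₙ = 11n + 3 → as n→∞, aₙ→∞
No finite upper bound exists
The sequence is UNBOUNDED

Unbounded (aₙ → ∞ as n → ∞)


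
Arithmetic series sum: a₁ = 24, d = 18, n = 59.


aₙ = 24 + (59-1)×18 = 1068
Sₙ = n(a₁+aₙ)/2 = 59×(24+1068)/2
= 59×1092/2 = 32214

S_59 = 32214


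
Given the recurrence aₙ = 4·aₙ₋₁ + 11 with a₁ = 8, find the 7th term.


Computing step by step:
a_1 = 8
a_2 = 43
a_3 = 183
a_4 = 743
a_5 = 2983
a_6 = 11943
a_7 = 47783


a_7 = 47783


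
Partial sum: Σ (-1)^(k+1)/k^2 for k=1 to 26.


S = 1 - 1/4 + 1/9 - 1/16 + 1/25 - 1/36 + 1/49 - 1/64 ± ...
= 0.8218
(Full series converges to +π²/12 ≈ +0.8225)

S_26 = 0.8218


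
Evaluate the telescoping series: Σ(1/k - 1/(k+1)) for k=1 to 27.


Telescoping: adjacent terms cancel.
= 1/1 - 1/28
= 1 - 1/28 = 27/28

Sum = 27/28


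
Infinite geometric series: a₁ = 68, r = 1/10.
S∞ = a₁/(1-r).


S∞ = a₁/(1-r) = 68/(1 - 1/10)
= 68/(9/10)
= 680/9

S∞ = 680/9


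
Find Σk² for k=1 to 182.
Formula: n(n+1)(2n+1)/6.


n = 182
n(n+1)(2n+1)/6 = 182×183×365/6
= 12156690/6 = 2026115

Σk² = 2026115


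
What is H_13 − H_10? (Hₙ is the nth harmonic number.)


Σₖ₌11^13 1/k = 1/11 + 1/12 + 1/13
= 431/1716
≈ 0.2512

Sum = 431/1716 ≈ 0.2512


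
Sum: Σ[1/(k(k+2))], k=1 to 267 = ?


1/(k(k+2)) = (1/2)·(1/k - 1/(k+2)) (partial fractions)
Telescoping: Σ = (1/2)·(1 + 1/2 - 1/268 - 1/269) = 107601/144184

Sum = 107601/144184


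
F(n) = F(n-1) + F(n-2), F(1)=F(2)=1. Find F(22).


Fibonacci sequence: 1, 1, 2, 3, 5, 8, 13, 21, 34, 55, 89, ...
F(22) = 17711

F(22) = 17711


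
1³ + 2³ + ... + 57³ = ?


n(n+1)/2 = 57×58/2 = 1653
Σk³ = 1653² = 2732409

Σk³ = 2732409


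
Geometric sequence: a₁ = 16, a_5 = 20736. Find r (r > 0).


r^(n-1) = aₙ/a₁
r^4 = 20736/16 = 1296
r = 1296^(1/4)
= ±6; taking r > 0 gives r = 6

r = 6


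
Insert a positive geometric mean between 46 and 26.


GM = √(46×26) = √1196 = 34.5832

GM = 34.5832


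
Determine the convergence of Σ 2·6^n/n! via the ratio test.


aₙ = 2·6^n/n!
a_{n+1}/aₙ = 6^(n+1)/(n+1)! × n!/6^n  (constant 2 cancels)
= 6/(n+1)
L = lim(n→∞) 6/(n+1) = 0
L < 1 → series CONVERGES

Converges (ratio test: L = 0 < 1)


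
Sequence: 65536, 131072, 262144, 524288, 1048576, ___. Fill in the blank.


Pattern: powers of 2: 2ⁿ
Terms: 65536, 131072, 262144, 524288, 1048576
Next term = 2097152

Next term = 2097152


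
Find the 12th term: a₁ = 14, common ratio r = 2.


aₙ = a₁·r^(n-1)
= 14×2^11
= 14×2048
= 28672

a_12 = 28672


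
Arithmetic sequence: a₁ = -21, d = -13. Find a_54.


aₙ = a₁ + (n-1)d
= -21 + (54-1)×-13
= -21 - 689
= -710

a_54 = -710


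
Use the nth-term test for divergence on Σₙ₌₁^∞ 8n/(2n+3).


lim(n→∞) 8n/(2n+3) = 8/2 = 4  (divide numerator and denominator by n)
lim aₙ = 4 ≠ 0 → series DIVERGES

Diverges (lim aₙ = 4 ≠ 0)


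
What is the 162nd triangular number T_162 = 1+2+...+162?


n(n+1)/2 = 162×163/2 = 26406/2 = 13203

Σk = 13203


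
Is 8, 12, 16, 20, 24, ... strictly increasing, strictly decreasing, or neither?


Differences: 4, 4, 4, 4
All differences > 0 → strictly INCREASING

Monotonically increasing


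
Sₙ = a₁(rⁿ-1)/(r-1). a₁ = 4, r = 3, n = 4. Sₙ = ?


Sₙ = 4×(3^4 - 1)/(3 - 1)
= 4×(81 - 1)/2
= 4×80/2
= 160

S_4 = 160


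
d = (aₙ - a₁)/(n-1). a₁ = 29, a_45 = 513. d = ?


d = (aₙ - a₁)/(n-1)
= (513 - 29)/(45-1)
= 484/44 = 11

d = 11


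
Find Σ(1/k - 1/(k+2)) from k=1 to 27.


Telescoping with gap 2: two head and two tail terms survive.
= (1 + 1/2) - (1/28 + 1/29)
= 3/2 - 1/28 - 1/29 = 1161/812

Sum = 1161/812


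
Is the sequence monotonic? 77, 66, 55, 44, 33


Differences: -11, -11, -11, -11
All differences < 0 → strictly DECREASING

Monotonically decreasing


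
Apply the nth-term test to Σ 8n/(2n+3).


lim(n→∞) 8n/(2n+3) = 8/2 = 4  (divide numerator and denominator by n)
lim aₙ = 4 ≠ 0 → series DIVERGES

Diverges (lim aₙ = 4 ≠ 0)


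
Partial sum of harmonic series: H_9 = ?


H_9 = 1/1 + 1/2 + 1/3 + 1/4 + 1/5 + 1/6 + 1/7 + 1/8 + 1/9
= 7129/2520
≈ 2.829

H_9 = 7129/2520 ≈ 2.829


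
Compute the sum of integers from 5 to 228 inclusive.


Σₖ₌5^228 k = Σₖ₌₁^228 k − Σₖ₌₁^4 k
= 228·229/2 − 4·5/2
= 26106 − 10 = 26096

Σk = 26096


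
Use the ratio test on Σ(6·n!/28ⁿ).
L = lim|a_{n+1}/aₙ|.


aₙ = 6·n!/28^n
a_{n+1}/aₙ = (n+1)!/28^(n+1) × 28^n/n!  (constant 6 cancels)
= (n+1)/28
L = lim(n→∞) (n+1)/28 = ∞
L > 1 → series DIVERGES

Diverges (ratio test: L = ∞ > 1)


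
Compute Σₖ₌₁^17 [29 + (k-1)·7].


aₙ = 29 + (17-1)×7 = 141
Sₙ = n(a₁+aₙ)/2 = 17×(29+141)/2
= 17×170/2 = 1445

S_17 = 1445


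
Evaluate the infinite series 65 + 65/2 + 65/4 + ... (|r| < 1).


S∞ = a₁/(1-r) = 65/(1 - 1/2)
= 65/(1/2)
= 130

S∞ = 130


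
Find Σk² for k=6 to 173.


Σₖ₌6^173 k² = Σₖ₌₁^173 k² − Σₖ₌₁^5 k²
= 173·174·347/6 − 5·6·11/6
= 1740899 − 55 = 1740844

Σk² = 1740844


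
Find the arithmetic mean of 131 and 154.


AM = (131 + 154)/2 = 285/2 = 142.5

AM = 142.5


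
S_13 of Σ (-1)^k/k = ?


S = -1 + 1/2 - 1/3 + 1/4 - 1/5 + 1/6 - 1/7 + 1/8 ± ...
= -0.7301
(Full series converges to -ln(2) ≈ -0.6931)

S_13 = -0.7301


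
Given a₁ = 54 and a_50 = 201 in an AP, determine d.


d = (aₙ - a₁)/(n-1)
= (201 - 54)/(50-1)
= 147/49 = 3

d = 3


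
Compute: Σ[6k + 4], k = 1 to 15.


Σ(6k+4) = 6·Σk + 4·n
= 6·120 + 4·15
= 720 + 60 = 780

Σ = 780


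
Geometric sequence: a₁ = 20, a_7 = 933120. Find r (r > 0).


r^(n-1) = aₙ/a₁
r^6 = 933120/20 = 46656
r = 46656^(1/6)
= ±6; taking r > 0 gives r = 6

r = 6


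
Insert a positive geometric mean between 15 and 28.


GM = √(15×28) = √420 = 20.4939

GM = 20.4939


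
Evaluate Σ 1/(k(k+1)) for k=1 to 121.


1/(k(k+1)) = 1/k - 1/(k+1) (partial fractions)
Telescoping: Σ = 1 - 1/122 = 121/122

Sum = 121/122


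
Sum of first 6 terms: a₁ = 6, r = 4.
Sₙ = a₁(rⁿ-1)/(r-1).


Sₙ = 6×(4^6 - 1)/(4 - 1)
= 6×(4096 - 1)/3
= 6×4095/3
= 8190

S_6 = 8190


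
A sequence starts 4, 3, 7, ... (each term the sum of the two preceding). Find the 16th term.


Computing iteratively: 4, 3, 7, 10, 17, 27, 44, 71, 115, 186, 301, 487, ...
a_16 = 3338

a_16 = 3338


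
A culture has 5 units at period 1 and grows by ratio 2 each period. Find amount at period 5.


aₙ = a₁·r^(n-1)
= 5×2^4
= 5×16
= 80

a_5 = 80


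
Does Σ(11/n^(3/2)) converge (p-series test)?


p-series test: Σ c/n^p converges if p > 1, diverges if p ≤ 1 (constant c > 0 doesn't affect convergence).
p = 3/2
3/2 > 1 → CONVERGES

Converges (p = 3/2 > 1)


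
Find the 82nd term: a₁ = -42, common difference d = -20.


aₙ = a₁ + (n-1)d
= -42 + (82-1)×-20
= -42 - 1620
= -1662

a_82 = -1662


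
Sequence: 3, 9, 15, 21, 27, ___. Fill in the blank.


Pattern: arithmetic (d=6)
Terms: 3, 9, 15, 21, 27
Next term = 33

Next term = 33


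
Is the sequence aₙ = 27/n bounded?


a₁ = 27, a₂ = 27/2, a₃ = 27/3, ...
0 < aₙ ≤ 27 for all n ≥ 1
Lower bound: 0, Upper bound: 27
The sequence IS bounded

Bounded (0 < aₙ ≤ 27)


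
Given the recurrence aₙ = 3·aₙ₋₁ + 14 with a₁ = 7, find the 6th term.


Computing step by step:
a_1 = 7
a_2 = 35
a_3 = 119
a_4 = 371
a_5 = 1127
a_6 = 3395


a_6 = 3395


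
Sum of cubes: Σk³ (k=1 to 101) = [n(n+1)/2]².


n(n+1)/2 = 101×102/2 = 5151
Σk³ = 5151² = 26532801

Σk³ = 26532801


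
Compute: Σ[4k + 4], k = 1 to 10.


Σ(4k+4) = 4·Σk + 4·n
= 4·55 + 4·10
= 220 + 40 = 260

Σ = 260


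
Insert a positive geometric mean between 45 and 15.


GM = √(45×15) = √675 = 25.9808

GM = 25.9808


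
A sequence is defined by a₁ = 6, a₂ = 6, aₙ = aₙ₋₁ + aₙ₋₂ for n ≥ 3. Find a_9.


Computing iteratively: 6, 6, 12, 18, 30, 48, 78, 126, 204
a_9 = 204

a_9 = 204


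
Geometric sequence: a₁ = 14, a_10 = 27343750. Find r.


r^(n-1) = aₙ/a₁
r^9 = 27343750/14 = 1953125
r = 1953125^(1/9)
= 5

r = 5


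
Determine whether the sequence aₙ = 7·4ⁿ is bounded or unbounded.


aₙ = 7·4ⁿ → as n→∞, aₙ→∞ (since base 4 > 1)
No finite upper bound exists
The sequence is UNBOUNDED

Unbounded (aₙ → ∞ as n → ∞)


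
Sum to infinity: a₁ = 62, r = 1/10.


S∞ = a₁/(1-r) = 62/(1 - 1/10)
= 62/(9/10)
= 620/9

S∞ = 620/9


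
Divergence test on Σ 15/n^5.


lim(n→∞) 15/n^5 = 0
lim aₙ = 0 → nth-term test is INCONCLUSIVE
(Need other tests; this is actually a convergent p-series with p=5 > 1)

Inconclusive (lim aₙ = 0; need another test)


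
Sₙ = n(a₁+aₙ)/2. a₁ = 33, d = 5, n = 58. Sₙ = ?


aₙ = 33 + (58-1)×5 = 318
Sₙ = n(a₁+aₙ)/2 = 58×(33+318)/2
= 58×351/2 = 10179

S_58 = 10179


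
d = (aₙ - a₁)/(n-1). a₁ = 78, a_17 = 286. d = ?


d = (aₙ - a₁)/(n-1)
= (286 - 78)/(17-1)
= 208/16 = 13

d = 13


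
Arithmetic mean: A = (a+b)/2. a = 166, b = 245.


AM = (166 + 245)/2 = 411/2 = 205.5

AM = 205.5


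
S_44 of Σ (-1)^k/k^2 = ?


S = -1 + 1/4 - 1/9 + 1/16 - 1/25 + 1/36 - 1/49 + 1/64 ± ...
= -0.8222
(Full series converges to -π²/12 ≈ -0.8225)

S_44 = -0.8222


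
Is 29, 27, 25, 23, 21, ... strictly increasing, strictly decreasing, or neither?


Differences: -2, -2, -2, -2
All differences < 0 → strictly DECREASING

Monotonically decreasing


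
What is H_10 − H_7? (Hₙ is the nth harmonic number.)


Σₖ₌8^10 1/k = 1/8 + 1/9 + 1/10
= 121/360
≈ 0.3361

Sum = 121/360 ≈ 0.3361


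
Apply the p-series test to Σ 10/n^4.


p-series test: Σ c/n^p converges if p > 1, diverges if p ≤ 1 (constant c > 0 doesn't affect convergence).
p = 4
4 > 1 → CONVERGES

Converges (p = 4 > 1)


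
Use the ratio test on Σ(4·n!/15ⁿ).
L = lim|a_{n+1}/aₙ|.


aₙ = 4·n!/15^n
a_{n+1}/aₙ = (n+1)!/15^(n+1) × 15^n/n!  (constant 4 cancels)
= (n+1)/15
L = lim(n→∞) (n+1)/15 = ∞
L > 1 → series DIVERGES

Diverges (ratio test: L = ∞ > 1)


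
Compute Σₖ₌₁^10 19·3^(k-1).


Sₙ = 19×(3^10 - 1)/(3 - 1)
= 19×(59049 - 1)/2
= 19×59048/2
= 560956

S_10 = 560956


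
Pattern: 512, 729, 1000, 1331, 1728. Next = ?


Pattern: perfect cubes: n³
Terms: 512, 729, 1000, 1331, 1728
Next term = 2197

Next term = 2197


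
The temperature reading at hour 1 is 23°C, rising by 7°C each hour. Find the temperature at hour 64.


aₙ = a₁ + (n-1)d
= 23 + (64-1)×7
= 23 + 441
= 464

a_64 = 464


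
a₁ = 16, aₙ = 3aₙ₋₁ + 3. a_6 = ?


Computing step by step:
a_1 = 16
a_2 = 51
a_3 = 156
a_4 = 471
a_5 = 1416
a_6 = 4251


a_6 = 4251


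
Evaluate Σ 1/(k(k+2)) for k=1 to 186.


1/(k(k+2)) = (1/2)·(1/k - 1/(k+2)) (partial fractions)
Telescoping: Σ = (1/2)·(1 + 1/2 - 1/187 - 1/188) = 52359/70312

Sum = 52359/70312


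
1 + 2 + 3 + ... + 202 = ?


n(n+1)/2 = 202×203/2 = 41006/2 = 20503

Σk = 20503


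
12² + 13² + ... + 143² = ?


Σₖ₌12^143 k² = Σₖ₌₁^143 k² − Σₖ₌₁^11 k²
= 143·144·287/6 − 11·12·23/6
= 984984 − 506 = 984478

Σk² = 984478


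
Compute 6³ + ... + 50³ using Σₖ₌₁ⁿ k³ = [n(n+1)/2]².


Σₖ₌6^50 k³ = [50·51/2]² − [5·6/2]²
= 1625625 − 225 = 1625400

Σk³ = 1625400


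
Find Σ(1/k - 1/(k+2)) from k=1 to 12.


Telescoping with gap 2: two head and two tail terms survive.
= (1 + 1/2) - (1/13 + 1/14)
= 3/2 - 1/13 - 1/14 = 123/91

Sum = 123/91


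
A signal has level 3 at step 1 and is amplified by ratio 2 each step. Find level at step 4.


aₙ = a₁·r^(n-1)
= 3×2^3
= 3×8
= 24

a_4 = 24


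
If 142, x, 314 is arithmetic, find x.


AM = (142 + 314)/2 = 456/2 = 228

AM = 228


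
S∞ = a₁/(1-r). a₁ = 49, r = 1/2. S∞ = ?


S∞ = a₁/(1-r) = 49/(1 - 1/2)
= 49/(1/2)
= 98

S∞ = 98


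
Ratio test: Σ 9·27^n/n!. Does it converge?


aₙ = 9·27^n/n!
a_{n+1}/aₙ = 27^(n+1)/(n+1)! × n!/27^n  (constant 9 cancels)
= 27/(n+1)
L = lim(n→∞) 27/(n+1) = 0
L < 1 → series CONVERGES

Converges (ratio test: L = 0 < 1)


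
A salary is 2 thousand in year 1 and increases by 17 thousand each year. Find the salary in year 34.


aₙ = a₁ + (n-1)d
= 2 + (34-1)×17
= 2 + 561
= 563

a_34 = 563


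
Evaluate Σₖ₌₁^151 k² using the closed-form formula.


n = 151
n(n+1)(2n+1)/6 = 151×152×303/6
= 6954456/6 = 1159076

Σk² = 1159076


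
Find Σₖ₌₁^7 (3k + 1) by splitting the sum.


Σ(3k+1) = 3·Σk + 1·n
= 3·28 + 1·7
= 84 + 7 = 91

Σ = 91


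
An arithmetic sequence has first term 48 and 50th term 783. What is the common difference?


d = (aₙ - a₁)/(n-1)
= (783 - 48)/(50-1)
= 735/49 = 15

d = 15


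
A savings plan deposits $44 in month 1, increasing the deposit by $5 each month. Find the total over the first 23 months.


aₙ = 44 + (23-1)×5 = 154
Sₙ = n(a₁+aₙ)/2 = 23×(44+154)/2
= 23×198/2 = 2277

S_23 = 2277


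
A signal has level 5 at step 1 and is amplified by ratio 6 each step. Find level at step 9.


aₙ = a₁·r^(n-1)
= 5×6^8
= 5×1679616
= 8398080

a_9 = 8398080


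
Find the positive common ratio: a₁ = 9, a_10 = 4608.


r^(n-1) = aₙ/a₁
r^9 = 4608/9 = 512
r = 512^(1/9)
= 2

r = 2


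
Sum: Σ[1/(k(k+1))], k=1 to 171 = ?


1/(k(k+1)) = 1/k - 1/(k+1) (partial fractions)
Telescoping: Σ = 1 - 1/172 = 171/172

Sum = 171/172


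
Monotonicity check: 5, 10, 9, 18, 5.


Differences: 5, -1, 9, -13
Difference at position 1 is +5 (> 0) but position 2 is -1 (< 0) — sequence both rises and falls
→ NOT monotonic

Not monotonic


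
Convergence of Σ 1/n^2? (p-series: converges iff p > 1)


p-series test: Σ c/n^p converges if p > 1, diverges if p ≤ 1 (constant c > 0 doesn't affect convergence).
p = 2
2 > 1 → CONVERGES

Converges (p = 2 > 1)


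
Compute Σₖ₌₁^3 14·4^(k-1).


Sₙ = 14×(4^3 - 1)/(4 - 1)
= 14×(64 - 1)/3
= 14×63/3
= 294

S_3 = 294


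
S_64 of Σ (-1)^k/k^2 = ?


S = -1 + 1/4 - 1/9 + 1/16 - 1/25 + 1/36 - 1/49 + 1/64 ± ...
= -0.8223
(Full series converges to -π²/12 ≈ -0.8225)

S_64 = -0.8223


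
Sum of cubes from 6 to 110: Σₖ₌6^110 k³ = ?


Σₖ₌6^110 k³ = [110·111/2]² − [5·6/2]²
= 37271025 − 225 = 37270800

Σk³ = 37270800


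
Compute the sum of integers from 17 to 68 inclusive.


Σₖ₌17^68 k = Σₖ₌₁^68 k − Σₖ₌₁^16 k
= 68·69/2 − 16·17/2
= 2346 − 136 = 2210

Σk = 2210


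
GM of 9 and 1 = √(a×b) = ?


GM = √(9×1) = √9 = 3

GM = 3


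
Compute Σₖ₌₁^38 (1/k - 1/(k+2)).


Telescoping with gap 2: two head and two tail terms survive.
= (1 + 1/2) - (1/39 + 1/40)
= 3/2 - 1/39 - 1/40 = 2261/1560

Sum = 2261/1560


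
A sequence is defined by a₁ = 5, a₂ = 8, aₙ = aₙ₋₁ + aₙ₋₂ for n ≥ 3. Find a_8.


Computing iteratively: 5, 8, 13, 21, 34, 55, 89, 144
a_8 = 144

a_8 = 144


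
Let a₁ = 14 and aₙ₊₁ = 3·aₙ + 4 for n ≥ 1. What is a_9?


Computing step by step:
a_1 = 14
a_2 = 46
a_3 = 142
a_4 = 430
a_5 = 1294
a_6 = 3886
a_7 = 11662
a_8 = 34990
a_9 = 104974


a_9 = 104974


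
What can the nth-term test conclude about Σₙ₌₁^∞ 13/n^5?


lim(n→∞) 13/n^5 = 0
lim aₙ = 0 → nth-term test is INCONCLUSIVE
(Need other tests; this is actually a convergent p-series with p=5 > 1)

Inconclusive (lim aₙ = 0; need another test)


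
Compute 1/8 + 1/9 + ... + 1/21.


Σₖ₌8^21 1/k = 1/8 + 1/9 + 1/10 + ... + 1/21
= 27223837/25865840
≈ 1.0525

Sum = 27223837/25865840 ≈ 1.0525


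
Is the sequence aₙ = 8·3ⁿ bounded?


aₙ = 8·3ⁿ → as n→∞, aₙ→∞ (since base 3 > 1)
No finite upper bound exists
The sequence is UNBOUNDED

Unbounded (aₙ → ∞ as n → ∞)


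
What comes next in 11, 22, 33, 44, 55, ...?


Pattern: arithmetic (d=11)
Terms: 11, 22, 33, 44, 55
Next term = 66

Next term = 66


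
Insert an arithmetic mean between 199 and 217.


AM = (199 + 217)/2 = 416/2 = 208

AM = 208


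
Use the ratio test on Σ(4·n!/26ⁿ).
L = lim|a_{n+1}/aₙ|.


aₙ = 4·n!/26^n
a_{n+1}/aₙ = (n+1)!/26^(n+1) × 26^n/n!  (constant 4 cancels)
= (n+1)/26
L = lim(n→∞) (n+1)/26 = ∞
L > 1 → series DIVERGES

Diverges (ratio test: L = ∞ > 1)


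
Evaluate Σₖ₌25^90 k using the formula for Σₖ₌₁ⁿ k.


Σₖ₌25^90 k = Σₖ₌₁^90 k − Σₖ₌₁^24 k
= 90·91/2 − 24·25/2
= 4095 − 300 = 3795

Σk = 3795


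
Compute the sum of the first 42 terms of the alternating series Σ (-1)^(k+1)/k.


S = 1 - 1/2 + 1/3 - 1/4 + 1/5 - 1/6 + 1/7 - 1/8 ± ...
= 0.6814
(Full series converges to +ln(2) ≈ +0.6931)

S_42 = 0.6814


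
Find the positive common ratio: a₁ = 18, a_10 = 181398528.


r^(n-1) = aₙ/a₁
r^9 = 181398528/18 = 10077696
r = 10077696^(1/9)
= 6

r = 6


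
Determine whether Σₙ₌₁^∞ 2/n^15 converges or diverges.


p-series test: Σ c/n^p converges if p > 1, diverges if p ≤ 1 (constant c > 0 doesn't affect convergence).
p = 15
15 > 1 → CONVERGES

Converges (p = 15 > 1)


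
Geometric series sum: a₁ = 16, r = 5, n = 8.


Sₙ = 16×(5^8 - 1)/(5 - 1)
= 16×(390625 - 1)/4
= 16×390624/4
= 1562496

S_8 = 1562496


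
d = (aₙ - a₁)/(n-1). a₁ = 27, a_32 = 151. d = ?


d = (aₙ - a₁)/(n-1)
= (151 - 27)/(32-1)
= 124/31 = 4

d = 4


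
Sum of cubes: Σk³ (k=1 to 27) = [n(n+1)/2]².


n(n+1)/2 = 27×28/2 = 378
Σk³ = 378² = 142884

Σk³ = 142884


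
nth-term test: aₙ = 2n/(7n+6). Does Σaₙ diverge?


lim(n→∞) 2n/(7n+6) = 2/7 = 2/7  (divide numerator and denominator by n)
lim aₙ = 2/7 ≠ 0 → series DIVERGES

Diverges (lim aₙ = 2/7 ≠ 0)


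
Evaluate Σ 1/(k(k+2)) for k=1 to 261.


1/(k(k+2)) = (1/2)·(1/k - 1/(k+2)) (partial fractions)
Telescoping: Σ = (1/2)·(1 + 1/2 - 1/262 - 1/263) = 51417/68906

Sum = 51417/68906


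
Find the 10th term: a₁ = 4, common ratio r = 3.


aₙ = a₁·r^(n-1)
= 4×3^9
= 4×19683
= 78732

a_10 = 78732


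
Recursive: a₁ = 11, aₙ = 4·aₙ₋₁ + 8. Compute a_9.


Computing step by step:
a_1 = 11
a_2 = 52
a_3 = 216
a_4 = 872
a_5 = 3496
a_6 = 13992
a_7 = 55976
a_8 = 223912
a_9 = 895656


a_9 = 895656


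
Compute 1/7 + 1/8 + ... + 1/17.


Σₖ₌7^17 1/k = 1/7 + 1/8 + 1/9 + ... + 1/17
= 2424847/2450448
≈ 0.9896

Sum = 2424847/2450448 ≈ 0.9896


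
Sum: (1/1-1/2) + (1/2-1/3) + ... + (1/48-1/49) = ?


Telescoping: adjacent terms cancel.
= 1/1 - 1/49
= 1 - 1/49 = 48/49

Sum = 48/49


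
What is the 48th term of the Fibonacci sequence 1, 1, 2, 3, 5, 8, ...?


Fibonacci sequence: 1, 1, 2, 3, 5, 8, 13, 21, 34, 55, 89, ...
F(48) = 4807526976

F(48) = 4807526976


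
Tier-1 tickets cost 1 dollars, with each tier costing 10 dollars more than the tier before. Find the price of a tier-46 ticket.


aₙ = a₁ + (n-1)d
= 1 + (46-1)×10
= 1 + 450
= 451

a_46 = 451


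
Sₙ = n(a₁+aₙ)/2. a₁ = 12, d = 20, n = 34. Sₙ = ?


aₙ = 12 + (34-1)×20 = 672
Sₙ = n(a₁+aₙ)/2 = 34×(12+672)/2
= 34×684/2 = 11628

S_34 = 11628


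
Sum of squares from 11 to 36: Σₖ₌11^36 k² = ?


Σₖ₌11^36 k² = Σₖ₌₁^36 k² − Σₖ₌₁^10 k²
= 36·37·73/6 − 10·11·21/6
= 16206 − 385 = 15821

Σk² = 15821


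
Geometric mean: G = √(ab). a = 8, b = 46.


GM = √(8×46) = √368 = 19.1833

GM = 19.1833


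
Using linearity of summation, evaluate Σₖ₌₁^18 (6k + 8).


Σ(6k+8) = 6·Σk + 8·n
= 6·171 + 8·18
= 1026 + 144 = 1170

Σ = 1170


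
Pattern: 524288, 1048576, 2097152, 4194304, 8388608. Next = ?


Pattern: powers of 2: 2ⁿ
Terms: 524288, 1048576, 2097152, 4194304, 8388608
Next term = 16777216

Next term = 16777216


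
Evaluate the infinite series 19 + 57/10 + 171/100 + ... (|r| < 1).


S∞ = a₁/(1-r) = 19/(1 - 3/10)
= 19/(7/10)
= 190/7

S∞ = 190/7


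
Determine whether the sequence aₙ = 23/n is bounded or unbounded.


a₁ = 23, a₂ = 23/2, a₃ = 23/3, ...
0 < aₙ ≤ 23 for all n ≥ 1
Lower bound: 0, Upper bound: 23
The sequence IS bounded

Bounded (0 < aₙ ≤ 23)


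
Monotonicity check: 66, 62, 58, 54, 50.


Differences: -4, -4, -4, -4
All differences < 0 → strictly DECREASING

Monotonically decreasing


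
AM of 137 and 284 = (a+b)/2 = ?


AM = (137 + 284)/2 = 421/2 = 210.5

AM = 210.5


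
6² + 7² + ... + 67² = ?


Σₖ₌6^67 k² = Σₖ₌₁^67 k² − Σₖ₌₁^5 k²
= 67·68·135/6 − 5·6·11/6
= 102510 − 55 = 102455

Σk² = 102455


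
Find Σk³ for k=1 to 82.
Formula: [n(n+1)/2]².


n(n+1)/2 = 82×83/2 = 3403
Σk³ = 3403² = 11580409

Σk³ = 11580409


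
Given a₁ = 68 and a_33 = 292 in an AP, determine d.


d = (aₙ - a₁)/(n-1)
= (292 - 68)/(33-1)
= 224/32 = 7

d = 7


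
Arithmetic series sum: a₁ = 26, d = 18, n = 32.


aₙ = 26 + (32-1)×18 = 584
Sₙ = n(a₁+aₙ)/2 = 32×(26+584)/2
= 32×610/2 = 9760

S_32 = 9760


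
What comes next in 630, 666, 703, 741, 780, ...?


Pattern: triangular numbers: n(n+1)/2
Terms: 630, 666, 703, 741, 780
Next term = 820

Next term = 820


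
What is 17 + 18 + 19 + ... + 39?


Σₖ₌17^39 k = Σₖ₌₁^39 k − Σₖ₌₁^16 k
= 39·40/2 − 16·17/2
= 780 − 136 = 644

Σk = 644


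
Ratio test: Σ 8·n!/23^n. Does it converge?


aₙ = 8·n!/23^n
a_{n+1}/aₙ = (n+1)!/23^(n+1) × 23^n/n!  (constant 8 cancels)
= (n+1)/23
L = lim(n→∞) (n+1)/23 = ∞
L > 1 → series DIVERGES

Diverges (ratio test: L = ∞ > 1)


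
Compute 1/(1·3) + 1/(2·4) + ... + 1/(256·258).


1/(k(k+2)) = (1/2)·(1/k - 1/(k+2)) (partial fractions)
Telescoping: Σ = (1/2)·(1 + 1/2 - 1/257 - 1/258) = 24736/33153

Sum = 24736/33153


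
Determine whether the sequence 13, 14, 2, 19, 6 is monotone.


Differences: 1, -12, 17, -13
Difference at position 1 is +1 (> 0) but position 2 is -12 (< 0) — sequence both rises and falls
→ NOT monotonic

Not monotonic


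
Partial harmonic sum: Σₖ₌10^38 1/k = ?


Σₖ₌10^38 1/k = 1/10 + 1/11 + 1/12 + ... + 1/38
= 97070223234499/69388720221600
≈ 1.3989

Sum = 97070223234499/69388720221600 ≈ 1.3989


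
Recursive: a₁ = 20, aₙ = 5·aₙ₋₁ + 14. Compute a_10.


Computing step by step:
a_1 = 20
a_2 = 114
a_3 = 584
a_4 = 2934
a_5 = 14684
a_6 = 73434
a_7 = 367184
a_8 = 1835934
a_9 = 9179684
a_10 = 45898434


a_10 = 45898434


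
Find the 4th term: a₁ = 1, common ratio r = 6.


aₙ = a₁·r^(n-1)
= 1×6^3
= 1×216
= 216

a_4 = 216


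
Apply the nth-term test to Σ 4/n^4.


lim(n→∞) 4/n^4 = 0
lim aₙ = 0 → nth-term test is INCONCLUSIVE
(Need other tests; this is actually a convergent p-series with p=4 > 1)

Inconclusive (lim aₙ = 0; need another test)


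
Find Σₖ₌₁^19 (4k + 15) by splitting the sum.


Σ(4k+15) = 4·Σk + 15·n
= 4·190 + 15·19
= 760 + 285 = 1045

Σ = 1045


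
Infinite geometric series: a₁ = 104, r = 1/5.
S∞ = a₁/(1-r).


S∞ = a₁/(1-r) = 104/(1 - 1/5)
= 104/(4/5)
= 130

S∞ = 130


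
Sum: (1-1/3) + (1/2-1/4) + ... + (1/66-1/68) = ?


Telescoping with gap 2: two head and two tail terms survive.
= (1 + 1/2) - (1/67 + 1/68)
= 3/2 - 1/67 - 1/68 = 6699/4556

Sum = 6699/4556


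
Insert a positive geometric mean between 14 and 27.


GM = √(14×27) = √378 = 19.4422

GM = 19.4422


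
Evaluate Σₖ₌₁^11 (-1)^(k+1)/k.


S = 1 - 1/2 + 1/3 - 1/4 + 1/5 - 1/6 + 1/7 - 1/8 ± ...
= 0.7365
(Full series converges to +ln(2) ≈ +0.6931)

S_11 = 0.7365


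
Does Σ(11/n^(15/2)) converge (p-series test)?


p-series test: Σ c/n^p converges if p > 1, diverges if p ≤ 1 (constant c > 0 doesn't affect convergence).
p = 15/2
15/2 > 1 → CONVERGES

Converges (p = 15/2 > 1)


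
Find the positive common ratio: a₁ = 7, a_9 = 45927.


r^(n-1) = aₙ/a₁
r^8 = 45927/7 = 6561
r = 6561^(1/8)
= ±3; taking r > 0 gives r = 3

r = 3


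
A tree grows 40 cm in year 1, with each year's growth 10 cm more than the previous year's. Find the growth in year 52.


aₙ = a₁ + (n-1)d
= 40 + (52-1)×10
= 40 + 510
= 550

a_52 = 550


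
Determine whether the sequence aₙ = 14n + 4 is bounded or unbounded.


aₙ = 14n + 4 → as n→∞, aₙ→∞
No finite upper bound exists
The sequence is UNBOUNDED

Unbounded (aₙ → ∞ as n → ∞)


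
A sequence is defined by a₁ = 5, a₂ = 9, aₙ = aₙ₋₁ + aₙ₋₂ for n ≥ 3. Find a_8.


Computing iteratively: 5, 9, 14, 23, 37, 60, 97, 157
a_8 = 157

a_8 = 157


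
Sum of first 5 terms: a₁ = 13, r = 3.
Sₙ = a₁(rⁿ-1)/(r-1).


Sₙ = 13×(3^5 - 1)/(3 - 1)
= 13×(243 - 1)/2
= 13×242/2
= 1573

S_5 = 1573


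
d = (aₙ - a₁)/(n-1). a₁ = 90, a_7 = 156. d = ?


d = (aₙ - a₁)/(n-1)
= (156 - 90)/(7-1)
= 66/6 = 11

d = 11


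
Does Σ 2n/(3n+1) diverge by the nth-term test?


lim(n→∞) 2n/(3n+1) = 2/3 = 2/3  (divide numerator and denominator by n)
lim aₙ = 2/3 ≠ 0 → series DIVERGES

Diverges (lim aₙ = 2/3 ≠ 0)


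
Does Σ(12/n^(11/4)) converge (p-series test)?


p-series test: Σ c/n^p converges if p > 1, diverges if p ≤ 1 (constant c > 0 doesn't affect convergence).
p = 11/4
11/4 > 1 → CONVERGES

Converges (p = 11/4 > 1)


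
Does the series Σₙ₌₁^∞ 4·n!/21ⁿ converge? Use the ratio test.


aₙ = 4·n!/21^n
a_{n+1}/aₙ = (n+1)!/21^(n+1) × 21^n/n!  (constant 4 cancels)
= (n+1)/21
L = lim(n→∞) (n+1)/21 = ∞
L > 1 → series DIVERGES

Diverges (ratio test: L = ∞ > 1)


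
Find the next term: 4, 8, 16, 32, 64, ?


Pattern: geometric (r=2)
Terms: 4, 8, 16, 32, 64
Next term = 128

Next term = 128


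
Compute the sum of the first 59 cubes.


n(n+1)/2 = 59×60/2 = 1770
Σk³ = 1770² = 3132900

Σk³ = 3132900


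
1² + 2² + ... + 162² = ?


n = 162
n(n+1)(2n+1)/6 = 162×163×325/6
= 8581950/6 = 1430325

Σk² = 1430325


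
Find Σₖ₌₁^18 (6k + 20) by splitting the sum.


Σ(6k+20) = 6·Σk + 20·n
= 6·171 + 20·18
= 1026 + 360 = 1386

Σ = 1386


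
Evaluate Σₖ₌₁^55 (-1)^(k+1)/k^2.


S = 1 - 1/4 + 1/9 - 1/16 + 1/25 - 1/36 + 1/49 - 1/64 ± ...
= 0.8226
(Full series converges to +π²/12 ≈ +0.8225)

S_55 = 0.8226


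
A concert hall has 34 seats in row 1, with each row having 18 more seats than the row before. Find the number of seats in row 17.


aₙ = a₁ + (n-1)d
= 34 + (17-1)×18
= 34 + 288
= 322

a_17 = 322


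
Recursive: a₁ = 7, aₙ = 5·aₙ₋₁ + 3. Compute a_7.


Computing step by step:
a_1 = 7
a_2 = 38
a_3 = 193
a_4 = 968
a_5 = 4843
a_6 = 24218
a_7 = 121093


a_7 = 121093


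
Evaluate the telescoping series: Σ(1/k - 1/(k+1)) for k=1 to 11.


Telescoping: adjacent terms cancel.
= 1/1 - 1/12
= 1 - 1/12 = 11/12

Sum = 11/12


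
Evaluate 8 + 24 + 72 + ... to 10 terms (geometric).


Sₙ = 8×(3^10 - 1)/(3 - 1)
= 8×(59049 - 1)/2
= 8×59048/2
= 236192

S_10 = 236192


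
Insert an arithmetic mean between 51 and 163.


AM = (51 + 163)/2 = 214/2 = 107

AM = 107


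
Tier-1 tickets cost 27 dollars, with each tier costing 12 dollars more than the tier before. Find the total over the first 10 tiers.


aₙ = 27 + (10-1)×12 = 135
Sₙ = n(a₁+aₙ)/2 = 10×(27+135)/2
= 10×162/2 = 810

S_10 = 810


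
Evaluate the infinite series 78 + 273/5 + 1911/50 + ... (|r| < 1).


S∞ = a₁/(1-r) = 78/(1 - 7/10)
= 78/(3/10)
= 260

S∞ = 260


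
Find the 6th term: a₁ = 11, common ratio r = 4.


aₙ = a₁·r^(n-1)
= 11×4^5
= 11×1024
= 11264

a_6 = 11264


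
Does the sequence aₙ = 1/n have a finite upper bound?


a₁ = 1, a₂ = 1/2, a₃ = 1/3, ...
0 < aₙ ≤ 1 for all n ≥ 1
Lower bound: 0, Upper bound: 1
The sequence IS bounded

Bounded (0 < aₙ ≤ 1)


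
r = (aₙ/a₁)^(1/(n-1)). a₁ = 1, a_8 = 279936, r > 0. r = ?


r^(n-1) = aₙ/a₁
r^7 = 279936/1 = 279936
r = 279936^(1/7)
= 6

r = 6


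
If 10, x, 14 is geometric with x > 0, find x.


GM = √(10×14) = √140 = 11.8322

GM = 11.8322


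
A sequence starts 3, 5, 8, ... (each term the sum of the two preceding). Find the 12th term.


Computing iteratively: 3, 5, 8, 13, 21, 34, 55, 89, 144, 233, 377, 610
a_12 = 610

a_12 = 610


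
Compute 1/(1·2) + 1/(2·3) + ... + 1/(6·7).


1/(k(k+1)) = 1/k - 1/(k+1) (partial fractions)
Telescoping: Σ = 1 - 1/7 = 6/7

Sum = 6/7


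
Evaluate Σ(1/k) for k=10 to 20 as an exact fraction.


Σₖ₌10^20 1/k = 1/10 + 1/11 + 1/12 + ... + 1/20
= 178964263/232792560
≈ 0.7688

Sum = 178964263/232792560 ≈ 0.7688


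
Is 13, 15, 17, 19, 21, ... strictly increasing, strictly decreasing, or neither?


Differences: 2, 2, 2, 2
All differences > 0 → strictly INCREASING

Monotonically increasing


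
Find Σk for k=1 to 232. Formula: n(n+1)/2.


n(n+1)/2 = 232×233/2 = 54056/2 = 27028

Σk = 27028


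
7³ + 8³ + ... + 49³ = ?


Σₖ₌7^49 k³ = [49·50/2]² − [6·7/2]²
= 1500625 − 441 = 1500184

Σk³ = 1500184


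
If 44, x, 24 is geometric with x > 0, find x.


GM = √(44×24) = √1056 = 32.4962

GM = 32.4962


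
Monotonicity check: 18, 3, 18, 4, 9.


Differences: -15, 15, -14, 5
Difference at position 2 is +15 (> 0) but position 1 is -15 (< 0) — sequence both rises and falls
→ NOT monotonic

Not monotonic


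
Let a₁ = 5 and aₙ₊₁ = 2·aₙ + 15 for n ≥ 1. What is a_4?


Computing step by step:
a_1 = 5
a_2 = 25
a_3 = 65
a_4 = 145


a_4 = 145


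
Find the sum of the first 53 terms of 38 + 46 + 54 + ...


aₙ = 38 + (53-1)×8 = 454
Sₙ = n(a₁+aₙ)/2 = 53×(38+454)/2
= 53×492/2 = 13038

S_53 = 13038


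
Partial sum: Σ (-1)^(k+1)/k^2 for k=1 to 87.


S = 1 - 1/4 + 1/9 - 1/16 + 1/25 - 1/36 + 1/49 - 1/64 ± ...
= 0.8225
(Full series converges to +π²/12 ≈ +0.8225)

S_87 = 0.8225


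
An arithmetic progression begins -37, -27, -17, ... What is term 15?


aₙ = a₁ + (n-1)d
= -37 + (15-1)×10
= -37 + 140
= 103

a_15 = 103


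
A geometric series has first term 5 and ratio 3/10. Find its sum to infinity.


S∞ = a₁/(1-r) = 5/(1 - 3/10)
= 5/(7/10)
= 50/7

S∞ = 50/7


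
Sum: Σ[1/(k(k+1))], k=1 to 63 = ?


1/(k(k+1)) = 1/k - 1/(k+1) (partial fractions)
Telescoping: Σ = 1 - 1/64 = 63/64

Sum = 63/64


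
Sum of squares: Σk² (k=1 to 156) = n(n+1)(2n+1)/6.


n = 156
n(n+1)(2n+1)/6 = 156×157×313/6
= 7665996/6 = 1277666

Σk² = 1277666
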